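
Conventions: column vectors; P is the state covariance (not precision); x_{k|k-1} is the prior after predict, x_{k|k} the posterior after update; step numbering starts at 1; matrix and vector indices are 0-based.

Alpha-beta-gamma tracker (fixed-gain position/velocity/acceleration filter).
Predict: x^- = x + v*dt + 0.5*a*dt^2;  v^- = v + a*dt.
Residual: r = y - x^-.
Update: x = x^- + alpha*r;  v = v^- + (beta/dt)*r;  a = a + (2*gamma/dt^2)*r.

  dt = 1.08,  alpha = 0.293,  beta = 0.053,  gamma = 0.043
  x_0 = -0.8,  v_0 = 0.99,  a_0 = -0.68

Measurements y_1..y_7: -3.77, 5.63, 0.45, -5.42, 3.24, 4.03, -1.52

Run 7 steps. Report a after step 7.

step 1: x_pred=-0.1274  r=-3.6426  x^+=-1.1947  v^+=0.0768  a^+=-0.9486
step 2: x_pred=-1.6649  r=7.2949  x^+=0.4725  v^+=-0.5896  a^+=-0.4107
step 3: x_pred=-0.4038  r=0.8538  x^+=-0.1536  v^+=-0.9913  a^+=-0.3478
step 4: x_pred=-1.4271  r=-3.9929  x^+=-2.5970  v^+=-1.5628  a^+=-0.6422
step 5: x_pred=-4.6594  r=7.8994  x^+=-2.3449  v^+=-1.8687  a^+=-0.0597
step 6: x_pred=-4.3979  r=8.4279  x^+=-1.9285  v^+=-1.5196  a^+=0.5617
step 7: x_pred=-3.2422  r=1.7222  x^+=-2.7376  v^+=-0.8285  a^+=0.6886

a_post = 0.6886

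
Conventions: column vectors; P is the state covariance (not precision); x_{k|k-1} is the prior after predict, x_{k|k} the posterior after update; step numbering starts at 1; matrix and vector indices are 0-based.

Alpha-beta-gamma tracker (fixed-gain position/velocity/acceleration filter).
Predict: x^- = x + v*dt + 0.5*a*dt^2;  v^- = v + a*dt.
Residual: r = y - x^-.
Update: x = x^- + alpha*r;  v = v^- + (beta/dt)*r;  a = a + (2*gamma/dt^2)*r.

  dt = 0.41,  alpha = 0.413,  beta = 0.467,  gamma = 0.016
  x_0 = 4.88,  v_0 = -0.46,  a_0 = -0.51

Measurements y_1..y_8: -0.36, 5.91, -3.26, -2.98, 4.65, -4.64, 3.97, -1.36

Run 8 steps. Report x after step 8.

x_post = 1.0974

step 1: x_pred=4.6485  r=-5.0085  x^+=2.5800  v^+=-6.3739  a^+=-1.4634
step 2: x_pred=-0.1563  r=6.0663  x^+=2.3491  v^+=-0.0643  a^+=-0.3086
step 3: x_pred=2.2968  r=-5.5568  x^+=0.0018  v^+=-6.5201  a^+=-1.3664
step 4: x_pred=-2.7863  r=-0.1937  x^+=-2.8663  v^+=-7.3010  a^+=-1.4033
step 5: x_pred=-5.9777  r=10.6277  x^+=-1.5884  v^+=4.2288  a^+=0.6198
step 6: x_pred=0.1975  r=-4.8375  x^+=-1.8004  v^+=-1.0271  a^+=-0.3011
step 7: x_pred=-2.2468  r=6.2168  x^+=0.3207  v^+=5.9306  a^+=0.8824
step 8: x_pred=2.8264  r=-4.1864  x^+=1.0974  v^+=1.5239  a^+=0.0854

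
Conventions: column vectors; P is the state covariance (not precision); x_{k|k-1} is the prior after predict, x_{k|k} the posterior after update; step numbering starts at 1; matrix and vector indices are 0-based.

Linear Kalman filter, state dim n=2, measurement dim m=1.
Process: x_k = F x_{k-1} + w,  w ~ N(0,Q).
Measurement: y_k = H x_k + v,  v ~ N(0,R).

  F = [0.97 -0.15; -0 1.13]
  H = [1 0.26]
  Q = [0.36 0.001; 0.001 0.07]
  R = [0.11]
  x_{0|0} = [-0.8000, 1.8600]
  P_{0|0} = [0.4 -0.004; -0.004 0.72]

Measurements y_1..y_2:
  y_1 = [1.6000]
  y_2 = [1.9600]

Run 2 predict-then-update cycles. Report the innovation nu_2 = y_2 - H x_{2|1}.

step 1: x^-=[-1.0550, 2.1018]  P^-=[0.7537 -0.1254; -0.1254 0.9894]  S=[0.8654]  K=[0.8333; 0.1523]  nu=[2.1085]  x^+=[0.7020, 2.4230]  P^+=[0.1528 -0.2353; -0.2353 0.9693]
step 2: x^-=[0.3175, 2.7379]  P^-=[0.5941 -0.4212; -0.4212 1.3077]  S=[0.5735]  K=[0.8450; -0.1415]  nu=[0.9306]  x^+=[1.1039, 2.6062]  P^+=[0.1846 -0.3526; -0.3526 1.2962]

innov = [0.9306]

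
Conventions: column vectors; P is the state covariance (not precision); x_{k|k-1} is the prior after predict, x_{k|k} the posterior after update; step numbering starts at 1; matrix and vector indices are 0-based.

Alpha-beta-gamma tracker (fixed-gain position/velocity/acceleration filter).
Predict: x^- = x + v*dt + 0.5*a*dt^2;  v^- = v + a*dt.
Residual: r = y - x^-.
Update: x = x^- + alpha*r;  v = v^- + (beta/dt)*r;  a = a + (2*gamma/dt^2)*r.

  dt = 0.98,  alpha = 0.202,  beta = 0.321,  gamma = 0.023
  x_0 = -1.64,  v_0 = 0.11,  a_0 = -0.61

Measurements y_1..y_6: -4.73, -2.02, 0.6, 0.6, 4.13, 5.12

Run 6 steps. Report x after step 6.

step 1: x_pred=-1.8251  r=-2.9049  x^+=-2.4119  v^+=-1.4393  a^+=-0.7491
step 2: x_pred=-4.1822  r=2.1622  x^+=-3.7454  v^+=-1.4652  a^+=-0.6456
step 3: x_pred=-5.4913  r=6.0913  x^+=-4.2609  v^+=-0.1027  a^+=-0.3538
step 4: x_pred=-4.5314  r=5.1314  x^+=-3.4949  v^+=1.2314  a^+=-0.1080
step 5: x_pred=-2.3400  r=6.4700  x^+=-1.0331  v^+=3.2448  a^+=0.2018
step 6: x_pred=2.2437  r=2.8763  x^+=2.8247  v^+=4.3847  a^+=0.3396

x_post = 2.8247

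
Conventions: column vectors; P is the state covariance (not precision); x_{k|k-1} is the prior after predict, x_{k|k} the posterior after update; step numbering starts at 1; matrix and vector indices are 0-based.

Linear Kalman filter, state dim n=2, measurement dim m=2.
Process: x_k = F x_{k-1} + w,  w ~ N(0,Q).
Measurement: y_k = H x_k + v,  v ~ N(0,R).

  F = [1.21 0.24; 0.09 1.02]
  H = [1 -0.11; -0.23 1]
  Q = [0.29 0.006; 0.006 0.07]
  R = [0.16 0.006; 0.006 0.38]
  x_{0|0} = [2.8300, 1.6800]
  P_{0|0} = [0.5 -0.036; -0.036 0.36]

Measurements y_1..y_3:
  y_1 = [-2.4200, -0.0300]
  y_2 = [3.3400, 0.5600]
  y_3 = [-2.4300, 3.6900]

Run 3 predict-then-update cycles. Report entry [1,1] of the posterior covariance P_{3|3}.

P_post[1,1] = 0.1562

step 1: x^-=[3.8275, 1.9683]  P^-=[1.0219 0.1034; 0.1034 0.4420]  S=[1.1645 -0.1717; -0.1717 0.8285]  K=[0.8709 0.0215; 0.1253 0.5307]  nu=[-6.0310, -1.1180]  x^+=[-1.4493, 0.6195]  P^+=[0.1446 0.0467; 0.0467 0.2132]
step 2: x^-=[-1.6049, 0.5015]  P^-=[0.5411 0.1325; 0.1325 0.3015]  S=[0.6756 -0.0157; -0.0157 0.6492]  K=[0.7801 0.0314; 0.1569 0.4213]  nu=[5.0001, -0.3106]  x^+=[2.2858, 1.1551]  P^+=[0.1301 0.0465; 0.0465 0.1717]
step 3: x^-=[3.0431, 1.3840]  P^-=[0.5174 0.1206; 0.1206 0.2583]  S=[0.6540 -0.0177; -0.0177 0.6102]  K=[0.7715 0.0251; 0.1514 0.3822]  nu=[-5.3209, 3.0059]  x^+=[-0.9868, 1.7274]  P^+=[0.1284 0.0437; 0.0437 0.1562]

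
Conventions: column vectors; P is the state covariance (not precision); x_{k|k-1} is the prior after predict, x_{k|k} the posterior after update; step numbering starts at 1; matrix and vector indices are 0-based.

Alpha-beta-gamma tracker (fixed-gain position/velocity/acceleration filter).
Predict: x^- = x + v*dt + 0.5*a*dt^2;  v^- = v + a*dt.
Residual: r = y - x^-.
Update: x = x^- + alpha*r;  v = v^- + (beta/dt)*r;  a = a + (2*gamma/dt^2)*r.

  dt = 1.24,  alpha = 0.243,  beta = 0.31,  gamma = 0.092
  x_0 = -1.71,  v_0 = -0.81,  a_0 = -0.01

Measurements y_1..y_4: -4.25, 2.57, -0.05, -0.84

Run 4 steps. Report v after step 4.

v_post = 2.2946

step 1: x_pred=-2.7221  r=-1.5279  x^+=-3.0934  v^+=-1.2044  a^+=-0.1928
step 2: x_pred=-4.7351  r=7.3051  x^+=-2.9599  v^+=0.3828  a^+=0.6813
step 3: x_pred=-1.9615  r=1.9115  x^+=-1.4970  v^+=1.7055  a^+=0.9101
step 4: x_pred=1.3175  r=-2.1575  x^+=0.7932  v^+=2.2946  a^+=0.6519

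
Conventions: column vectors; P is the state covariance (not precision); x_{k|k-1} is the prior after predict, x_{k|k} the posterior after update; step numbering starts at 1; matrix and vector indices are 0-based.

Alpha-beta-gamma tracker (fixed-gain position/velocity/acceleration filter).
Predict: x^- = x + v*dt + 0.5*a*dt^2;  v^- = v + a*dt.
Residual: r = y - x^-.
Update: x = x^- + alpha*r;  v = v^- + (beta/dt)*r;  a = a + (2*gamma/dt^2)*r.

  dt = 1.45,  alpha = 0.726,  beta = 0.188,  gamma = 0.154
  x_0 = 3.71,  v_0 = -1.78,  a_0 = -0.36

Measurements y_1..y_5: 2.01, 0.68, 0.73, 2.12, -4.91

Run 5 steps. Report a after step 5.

step 1: x_pred=0.7506  r=1.2594  x^+=1.6649  v^+=-2.1387  a^+=-0.1755
step 2: x_pred=-1.6207  r=2.3007  x^+=0.0496  v^+=-2.0949  a^+=0.1615
step 3: x_pred=-2.8182  r=3.5482  x^+=-0.2422  v^+=-1.4006  a^+=0.6813
step 4: x_pred=-1.5569  r=3.6769  x^+=1.1125  v^+=0.0640  a^+=1.2199
step 5: x_pred=2.4878  r=-7.3978  x^+=-2.8830  v^+=0.8738  a^+=0.1362

a_post = 0.1362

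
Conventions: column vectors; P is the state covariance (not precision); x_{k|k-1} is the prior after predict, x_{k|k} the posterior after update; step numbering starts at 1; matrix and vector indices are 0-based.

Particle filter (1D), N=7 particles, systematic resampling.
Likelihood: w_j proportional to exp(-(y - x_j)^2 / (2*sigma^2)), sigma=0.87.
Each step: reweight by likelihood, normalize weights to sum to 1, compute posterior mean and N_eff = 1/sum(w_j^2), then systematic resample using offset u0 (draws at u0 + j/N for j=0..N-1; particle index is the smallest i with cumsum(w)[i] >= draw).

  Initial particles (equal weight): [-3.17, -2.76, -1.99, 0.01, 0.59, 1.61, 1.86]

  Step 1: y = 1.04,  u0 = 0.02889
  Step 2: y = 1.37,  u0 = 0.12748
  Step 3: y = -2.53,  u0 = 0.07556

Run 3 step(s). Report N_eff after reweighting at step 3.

step 1: w=[0.0000, 0.0000, 0.0008, 0.1759, 0.3100, 0.2860, 0.2273]  mean=1.0661  Neff=3.8390  idx=[3, 3, 4, 4, 5, 5, 6]
step 2: w=[0.0626, 0.0626, 0.1422, 0.1422, 0.2046, 0.2046, 0.1813]  mean=1.1649  Neff=6.0669  idx=[2, 3, 4, 4, 5, 6, 6]
step 3: w=[0.4935, 0.4935, 0.0037, 0.0037, 0.0037, 0.0009, 0.0009]  mean=0.6036  Neff=2.0526  idx=[0, 0, 0, 1, 1, 1, 1]

N_eff = 2.0526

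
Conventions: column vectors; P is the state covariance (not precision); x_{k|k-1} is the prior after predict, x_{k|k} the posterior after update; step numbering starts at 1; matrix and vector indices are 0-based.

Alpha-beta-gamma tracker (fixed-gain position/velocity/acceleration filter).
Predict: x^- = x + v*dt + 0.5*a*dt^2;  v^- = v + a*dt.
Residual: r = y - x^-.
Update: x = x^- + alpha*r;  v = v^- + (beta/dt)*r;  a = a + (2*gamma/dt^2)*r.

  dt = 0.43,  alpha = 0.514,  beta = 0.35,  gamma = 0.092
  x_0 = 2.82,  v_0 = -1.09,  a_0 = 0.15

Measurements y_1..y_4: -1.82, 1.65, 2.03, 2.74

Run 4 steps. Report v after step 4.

v_post = 2.8884

step 1: x_pred=2.3652  r=-4.1852  x^+=0.2140  v^+=-4.4320  a^+=-4.0148
step 2: x_pred=-2.0630  r=3.7130  x^+=-0.1545  v^+=-3.1362  a^+=-0.3199
step 3: x_pred=-1.5326  r=3.5626  x^+=0.2986  v^+=-0.3740  a^+=3.2254
step 4: x_pred=0.4359  r=2.3041  x^+=1.6202  v^+=2.8884  a^+=5.5182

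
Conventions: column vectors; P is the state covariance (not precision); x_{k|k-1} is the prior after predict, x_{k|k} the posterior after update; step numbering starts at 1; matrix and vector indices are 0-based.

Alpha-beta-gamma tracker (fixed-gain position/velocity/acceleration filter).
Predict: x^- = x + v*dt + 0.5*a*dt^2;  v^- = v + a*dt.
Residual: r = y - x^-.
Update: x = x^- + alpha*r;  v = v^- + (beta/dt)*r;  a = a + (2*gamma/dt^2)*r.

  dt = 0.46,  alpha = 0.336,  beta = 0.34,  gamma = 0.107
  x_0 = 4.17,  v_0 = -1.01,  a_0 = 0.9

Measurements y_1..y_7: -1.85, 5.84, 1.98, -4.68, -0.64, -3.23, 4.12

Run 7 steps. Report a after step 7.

step 1: x_pred=3.8006  r=-5.6506  x^+=1.9020  v^+=-4.7725  a^+=-4.8147
step 2: x_pred=-0.8028  r=6.6428  x^+=1.4292  v^+=-2.0774  a^+=1.9034
step 3: x_pred=0.6750  r=1.3050  x^+=1.1135  v^+=-0.2373  a^+=3.2232
step 4: x_pred=1.3453  r=-6.0253  x^+=-0.6792  v^+=-3.2081  a^+=-2.8704
step 5: x_pred=-2.4586  r=1.8186  x^+=-1.8476  v^+=-3.1843  a^+=-1.0312
step 6: x_pred=-3.4214  r=0.1914  x^+=-3.3571  v^+=-3.5172  a^+=-0.8376
step 7: x_pred=-5.0636  r=9.1836  x^+=-1.9779  v^+=2.8855  a^+=8.4502

a_post = 8.4502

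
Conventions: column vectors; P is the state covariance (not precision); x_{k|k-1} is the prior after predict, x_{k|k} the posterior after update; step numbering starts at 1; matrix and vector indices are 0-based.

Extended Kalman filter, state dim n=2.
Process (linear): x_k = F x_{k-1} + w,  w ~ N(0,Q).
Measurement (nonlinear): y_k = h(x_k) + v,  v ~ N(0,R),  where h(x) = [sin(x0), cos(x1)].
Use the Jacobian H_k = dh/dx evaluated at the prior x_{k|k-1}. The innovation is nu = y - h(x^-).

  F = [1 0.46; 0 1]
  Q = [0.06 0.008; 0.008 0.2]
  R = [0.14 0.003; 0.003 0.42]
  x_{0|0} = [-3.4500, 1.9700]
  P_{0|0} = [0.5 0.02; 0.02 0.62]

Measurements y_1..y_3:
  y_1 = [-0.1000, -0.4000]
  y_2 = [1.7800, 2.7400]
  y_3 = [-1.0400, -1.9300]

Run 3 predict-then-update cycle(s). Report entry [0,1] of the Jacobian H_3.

step 1: x^-=[-2.5438, 1.9700]  P^-=[0.7096 0.3132; 0.3132 0.8200]  H_jac=[-0.8266 0.0000; 0.0000 -0.9214]  S=[0.6248 0.2415; 0.2415 1.1161]  K=[-0.9154 -0.0605; -0.1666 -0.6409]  nu=[0.4628, -0.0113]  x^+=[-2.9668, 1.9001]  P^+=[0.1553 0.0305; 0.0305 0.2927]
step 2: x^-=[-2.0927, 1.9001]  P^-=[0.3053 0.1732; 0.1732 0.4927]  H_jac=[-0.4985 0.0000; 0.0000 -0.9463]  S=[0.2159 0.0847; 0.0847 0.8611]  K=[-0.6557 -0.1258; -0.1951 -0.5222]  nu=[2.6469, 3.0634]  x^+=[-4.2135, -0.2158]  P^+=[0.1849 0.0579; 0.0579 0.2324]
step 3: x^-=[-4.3128, -0.2158]  P^-=[0.3473 0.1728; 0.1728 0.4324]  H_jac=[-0.3890 0.0000; 0.0000 0.2142]  S=[0.1926 -0.0114; -0.0114 0.4398]  K=[-0.6978 0.0661; -0.3372 0.2018]  nu=[-1.9612, -2.9068]  x^+=[-3.1363, -0.1411]  P^+=[0.2506 0.1198; 0.1198 0.3910]

H_jac[0,1] = 0.0000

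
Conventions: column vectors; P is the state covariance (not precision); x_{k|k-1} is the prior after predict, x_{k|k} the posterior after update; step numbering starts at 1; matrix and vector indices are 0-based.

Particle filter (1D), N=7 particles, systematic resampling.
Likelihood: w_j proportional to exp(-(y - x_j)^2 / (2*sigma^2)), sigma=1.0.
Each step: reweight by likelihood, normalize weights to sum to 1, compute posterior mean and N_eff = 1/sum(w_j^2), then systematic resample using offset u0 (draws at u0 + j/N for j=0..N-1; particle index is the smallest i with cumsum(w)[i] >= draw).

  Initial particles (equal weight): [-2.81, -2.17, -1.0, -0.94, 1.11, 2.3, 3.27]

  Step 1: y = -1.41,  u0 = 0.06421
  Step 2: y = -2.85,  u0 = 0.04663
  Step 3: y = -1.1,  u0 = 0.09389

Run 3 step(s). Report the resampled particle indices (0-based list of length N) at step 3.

step 1: w=[0.1259, 0.2512, 0.3083, 0.3003, 0.0140, 0.0003, 0.0000]  mean=-1.4730  Neff=3.7828  idx=[0, 1, 1, 2, 2, 3, 3]
step 2: w=[0.3055, 0.2427, 0.2427, 0.0552, 0.0552, 0.0493, 0.0493]  mean=-2.1149  Neff=4.5028  idx=[0, 0, 1, 1, 2, 2, 5]
step 3: w=[0.0625, 0.0625, 0.1522, 0.1522, 0.1522, 0.1522, 0.2663]  mean=-1.9225  Neff=5.8359  idx=[1, 2, 3, 4, 5, 6, 6]

resampled_idx = [1, 2, 3, 4, 5, 6, 6]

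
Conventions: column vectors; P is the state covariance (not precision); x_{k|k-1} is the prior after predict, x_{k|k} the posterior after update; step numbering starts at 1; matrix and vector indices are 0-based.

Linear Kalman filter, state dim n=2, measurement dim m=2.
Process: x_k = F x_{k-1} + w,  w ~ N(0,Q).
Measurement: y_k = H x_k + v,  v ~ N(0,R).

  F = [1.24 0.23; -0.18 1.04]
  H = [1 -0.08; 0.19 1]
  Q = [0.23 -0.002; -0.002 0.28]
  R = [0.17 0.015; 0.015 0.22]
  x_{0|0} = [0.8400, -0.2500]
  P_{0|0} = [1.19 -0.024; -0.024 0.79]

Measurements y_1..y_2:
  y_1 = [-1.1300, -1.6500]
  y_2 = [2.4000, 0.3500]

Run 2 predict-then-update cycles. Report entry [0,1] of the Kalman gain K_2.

step 1: x^-=[0.9841, -0.4112]  P^-=[2.0878 -0.1086; -0.1086 1.1820]  S=[2.2828 0.2102; 0.2102 1.4361]  K=[0.9122 0.0671; -0.1657 0.8329]  nu=[-2.1470, -1.4258]  x^+=[-1.0701, -1.2431]  P^+=[0.1560 -0.0012; -0.0012 0.1810]
step 2: x^-=[-1.6129, -1.1002]  P^-=[0.4787 0.0050; 0.0050 0.4813]  S=[0.6510 0.0724; 0.0724 0.7204]  K=[0.7281 0.0600; -0.1273 0.6821]  nu=[3.9248, 1.7566]  x^+=[1.3502, -0.4016]  P^+=[0.1247 0.0004; 0.0004 0.1481]

K[0,1] = 0.0600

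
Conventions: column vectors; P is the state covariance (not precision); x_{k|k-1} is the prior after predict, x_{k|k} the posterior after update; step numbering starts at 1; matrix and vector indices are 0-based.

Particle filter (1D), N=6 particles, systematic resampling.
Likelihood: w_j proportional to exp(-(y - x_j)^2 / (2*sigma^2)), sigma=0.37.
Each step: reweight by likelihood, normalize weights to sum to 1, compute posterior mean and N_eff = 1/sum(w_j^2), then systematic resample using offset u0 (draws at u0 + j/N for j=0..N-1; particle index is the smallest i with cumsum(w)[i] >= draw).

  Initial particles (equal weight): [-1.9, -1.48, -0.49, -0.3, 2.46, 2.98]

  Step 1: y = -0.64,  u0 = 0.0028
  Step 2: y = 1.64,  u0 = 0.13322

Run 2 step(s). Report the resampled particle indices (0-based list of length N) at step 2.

resampled_idx = [4, 4, 4, 5, 5, 5]

step 1: w=[0.0018, 0.0459, 0.5563, 0.3960, 0.0000, 0.0000]  mean=-0.4628  Neff=2.1350  idx=[1, 2, 2, 2, 3, 3]
step 2: w=[0.0000, 0.0272, 0.0272, 0.0272, 0.4591, 0.4591]  mean=-0.3155  Neff=2.3595  idx=[4, 4, 4, 5, 5, 5]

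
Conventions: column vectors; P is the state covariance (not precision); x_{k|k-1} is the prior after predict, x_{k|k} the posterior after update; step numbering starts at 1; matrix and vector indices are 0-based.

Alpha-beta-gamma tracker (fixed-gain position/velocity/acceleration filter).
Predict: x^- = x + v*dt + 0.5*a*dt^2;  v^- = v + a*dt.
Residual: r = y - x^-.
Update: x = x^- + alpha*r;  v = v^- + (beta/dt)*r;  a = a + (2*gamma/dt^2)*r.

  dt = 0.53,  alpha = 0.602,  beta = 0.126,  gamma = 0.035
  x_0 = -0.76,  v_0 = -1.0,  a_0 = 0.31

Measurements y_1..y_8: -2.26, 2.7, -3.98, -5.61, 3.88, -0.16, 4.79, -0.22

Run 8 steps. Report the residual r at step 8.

resid = -5.2152

step 1: x_pred=-1.2465  r=-1.0135  x^+=-1.8566  v^+=-1.0767  a^+=0.0574
step 2: x_pred=-2.4192  r=5.1192  x^+=0.6626  v^+=0.1708  a^+=1.3331
step 3: x_pred=0.9403  r=-4.9203  x^+=-2.0217  v^+=-0.2924  a^+=0.1070
step 4: x_pred=-2.1617  r=-3.4483  x^+=-4.2376  v^+=-1.0555  a^+=-0.7523
step 5: x_pred=-4.9026  r=8.7826  x^+=0.3845  v^+=0.6337  a^+=1.4363
step 6: x_pred=0.9221  r=-1.0821  x^+=0.2707  v^+=1.1377  a^+=1.1666
step 7: x_pred=1.0375  r=3.7525  x^+=3.2965  v^+=2.6481  a^+=2.1017
step 8: x_pred=4.9952  r=-5.2152  x^+=1.8556  v^+=2.5222  a^+=0.8021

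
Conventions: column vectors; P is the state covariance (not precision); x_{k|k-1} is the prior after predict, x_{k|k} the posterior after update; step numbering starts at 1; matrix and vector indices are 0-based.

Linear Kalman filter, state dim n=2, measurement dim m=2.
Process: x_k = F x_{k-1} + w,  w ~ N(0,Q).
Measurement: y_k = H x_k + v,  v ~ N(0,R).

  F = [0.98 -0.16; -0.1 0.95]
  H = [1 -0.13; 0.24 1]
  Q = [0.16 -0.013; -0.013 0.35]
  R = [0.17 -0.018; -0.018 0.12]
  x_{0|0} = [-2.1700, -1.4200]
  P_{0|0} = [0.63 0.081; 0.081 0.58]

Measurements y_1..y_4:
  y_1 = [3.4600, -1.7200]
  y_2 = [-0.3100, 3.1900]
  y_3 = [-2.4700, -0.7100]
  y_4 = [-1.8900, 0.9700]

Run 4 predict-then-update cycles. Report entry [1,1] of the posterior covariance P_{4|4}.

P_post[1,1] = 0.1000

step 1: x^-=[-1.8994, -1.1320]  P^-=[0.7545 -0.0862; -0.0862 0.8644]  S=[0.9615 -0.0328; -0.0328 0.9864]  K=[0.8005 0.1228; -0.1775 0.8494]  nu=[5.2122, -0.1321]  x^+=[2.2570, -2.1696]  P^+=[0.1299 -0.0308; -0.0308 0.1125]
step 2: x^-=[2.5590, -2.2868]  P^-=[0.2973 -0.0720; -0.0720 0.4587]  S=[0.4938 -0.0761; -0.0761 0.5613]  K=[0.6341 0.0847; -0.1486 0.7663]  nu=[-3.1663, 4.8627]  x^+=[0.9632, 1.9102]  P^+=[0.1029 -0.0259; -0.0259 0.1009]
step 3: x^-=[0.6383, 1.7183]  P^-=[0.2695 -0.0630; -0.0630 0.4470]  S=[0.4635 -0.0724; -0.0724 0.5523]  K=[0.6123 0.0834; -0.1420 0.7634]  nu=[-2.8850, -2.5815]  x^+=[-1.3433, 0.1573]  P^+=[0.0994 -0.0249; -0.0249 0.1001]
step 4: x^-=[-1.3416, 0.2837]  P^-=[0.2658 -0.0615; -0.0615 0.4461]  S=[0.4593 -0.0718; -0.0718 0.5519]  K=[0.6091 0.0834; -0.1409 0.7632]  nu=[-0.5115, 1.0083]  x^+=[-1.5691, 1.1253]  P^+=[0.0988 -0.0247; -0.0247 0.1000]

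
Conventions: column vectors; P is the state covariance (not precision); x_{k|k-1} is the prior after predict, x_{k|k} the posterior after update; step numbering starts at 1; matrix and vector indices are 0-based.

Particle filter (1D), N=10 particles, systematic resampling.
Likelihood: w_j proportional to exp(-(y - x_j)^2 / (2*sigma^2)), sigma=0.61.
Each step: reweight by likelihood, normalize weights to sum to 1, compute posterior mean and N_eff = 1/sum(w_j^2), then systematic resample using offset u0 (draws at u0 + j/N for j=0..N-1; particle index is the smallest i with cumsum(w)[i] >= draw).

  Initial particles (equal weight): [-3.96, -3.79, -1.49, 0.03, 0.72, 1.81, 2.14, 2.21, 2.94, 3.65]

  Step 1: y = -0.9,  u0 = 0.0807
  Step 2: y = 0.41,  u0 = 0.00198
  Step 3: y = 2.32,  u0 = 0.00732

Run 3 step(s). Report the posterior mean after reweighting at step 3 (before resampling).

step 1: w=[0.0000, 0.0000, 0.6467, 0.3229, 0.0304, 0.0001, 0.0000, 0.0000, 0.0000, 0.0000]  mean=-0.9319  Neff=1.9108  idx=[2, 2, 2, 2, 2, 2, 3, 3, 3, 4]
step 2: w=[0.0023, 0.0023, 0.0023, 0.0023, 0.0023, 0.0023, 0.2425, 0.2425, 0.2425, 0.2587]  mean=0.1875  Neff=4.1090  idx=[0, 6, 6, 7, 7, 8, 8, 8, 9, 9]
step 3: w=[0.0000, 0.0124, 0.0124, 0.0124, 0.0124, 0.0124, 0.0124, 0.0124, 0.4566, 0.4566]  mean=0.6601  Neff=2.3919  idx=[1, 8, 8, 8, 8, 8, 9, 9, 9, 9]

post_mean = 0.6601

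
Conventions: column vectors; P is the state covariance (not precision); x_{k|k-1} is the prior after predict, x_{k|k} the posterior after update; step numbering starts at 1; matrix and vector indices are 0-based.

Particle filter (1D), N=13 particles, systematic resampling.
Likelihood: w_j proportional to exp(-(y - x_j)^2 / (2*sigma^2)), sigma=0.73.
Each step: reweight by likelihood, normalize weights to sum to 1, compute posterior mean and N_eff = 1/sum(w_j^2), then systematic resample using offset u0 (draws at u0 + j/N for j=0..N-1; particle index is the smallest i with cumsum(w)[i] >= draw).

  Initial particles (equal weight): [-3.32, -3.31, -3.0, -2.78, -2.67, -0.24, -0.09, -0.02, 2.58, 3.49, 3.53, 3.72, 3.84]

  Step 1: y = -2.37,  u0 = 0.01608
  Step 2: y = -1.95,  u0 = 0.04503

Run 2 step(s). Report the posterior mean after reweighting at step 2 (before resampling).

step 1: w=[0.1278, 0.1301, 0.2054, 0.2546, 0.2739, 0.0042, 0.0023, 0.0017, 0.0000, 0.0000, 0.0000, 0.0000, 0.0000]  mean=-2.9116  Neff=4.6440  idx=[0, 0, 1, 1, 2, 2, 3, 3, 3, 3, 4, 4, 4]
step 2: w=[0.0321, 0.0321, 0.0330, 0.0330, 0.0665, 0.0665, 0.0980, 0.0980, 0.0980, 0.0980, 0.1150, 0.1150, 0.1150]  mean=-2.8410  Neff=10.9729  idx=[1, 3, 5, 6, 6, 7, 8, 9, 10, 10, 11, 12, 12]

post_mean = -2.8410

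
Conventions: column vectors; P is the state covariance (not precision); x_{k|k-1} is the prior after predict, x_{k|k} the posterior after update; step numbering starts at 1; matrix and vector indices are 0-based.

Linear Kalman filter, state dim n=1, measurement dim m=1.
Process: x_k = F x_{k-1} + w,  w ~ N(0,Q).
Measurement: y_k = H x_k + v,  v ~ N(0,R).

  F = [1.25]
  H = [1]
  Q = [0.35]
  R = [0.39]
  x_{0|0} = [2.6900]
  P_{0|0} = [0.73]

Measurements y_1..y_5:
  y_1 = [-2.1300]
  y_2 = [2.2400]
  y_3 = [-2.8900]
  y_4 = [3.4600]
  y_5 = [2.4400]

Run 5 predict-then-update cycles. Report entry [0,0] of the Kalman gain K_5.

step 1: x^-=[3.3625]  P^-=[1.4906]  S=[1.8806]  K=[0.7926]  nu=[-5.4925]  x^+=[-0.9910]  P^+=[0.3091]
step 2: x^-=[-1.2387]  P^-=[0.8330]  S=[1.2230]  K=[0.6811]  nu=[3.4787]  x^+=[1.1307]  P^+=[0.2656]
step 3: x^-=[1.4134]  P^-=[0.7651]  S=[1.1551]  K=[0.6624]  nu=[-4.3034]  x^+=[-1.4370]  P^+=[0.2583]
step 4: x^-=[-1.7962]  P^-=[0.7536]  S=[1.1436]  K=[0.6590]  nu=[5.2562]  x^+=[1.6675]  P^+=[0.2570]
step 5: x^-=[2.0844]  P^-=[0.7516]  S=[1.1416]  K=[0.6584]  nu=[0.3556]  x^+=[2.3185]  P^+=[0.2568]

K[0,0] = 0.6584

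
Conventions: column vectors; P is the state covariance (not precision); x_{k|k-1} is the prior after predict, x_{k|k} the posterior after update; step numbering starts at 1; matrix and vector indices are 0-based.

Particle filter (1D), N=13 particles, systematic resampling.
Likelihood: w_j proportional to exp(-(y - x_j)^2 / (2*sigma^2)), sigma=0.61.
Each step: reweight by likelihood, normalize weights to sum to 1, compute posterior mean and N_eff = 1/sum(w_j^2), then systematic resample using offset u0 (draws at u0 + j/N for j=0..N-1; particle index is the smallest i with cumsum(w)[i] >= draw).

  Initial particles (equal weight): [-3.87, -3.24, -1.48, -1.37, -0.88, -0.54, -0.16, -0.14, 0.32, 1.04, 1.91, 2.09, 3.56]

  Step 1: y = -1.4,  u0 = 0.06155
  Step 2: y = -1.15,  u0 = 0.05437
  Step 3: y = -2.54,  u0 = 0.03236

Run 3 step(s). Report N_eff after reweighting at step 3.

N_eff = 9.3016

step 1: w=[0.0001, 0.0032, 0.2977, 0.2999, 0.2088, 0.1111, 0.0380, 0.0356, 0.0056, 0.0001, 0.0000, 0.0000, 0.0000]  mean=-1.1148  Neff=4.2158  idx=[2, 2, 2, 2, 3, 3, 3, 3, 4, 4, 5, 5, 7]
step 2: w=[0.0824, 0.0824, 0.0824, 0.0824, 0.0894, 0.0894, 0.0894, 0.0894, 0.0865, 0.0865, 0.0579, 0.0579, 0.0242]  mean=-1.1957  Neff=12.2924  idx=[0, 1, 2, 3, 4, 5, 6, 6, 7, 8, 9, 10, 12]
step 3: w=[0.1275, 0.1275, 0.1275, 0.1275, 0.0917, 0.0917, 0.0917, 0.0917, 0.0917, 0.0142, 0.0142, 0.0027, 0.0003]  mean=-1.4096  Neff=9.3016  idx=[0, 0, 1, 2, 2, 3, 3, 4, 5, 6, 7, 8, 8]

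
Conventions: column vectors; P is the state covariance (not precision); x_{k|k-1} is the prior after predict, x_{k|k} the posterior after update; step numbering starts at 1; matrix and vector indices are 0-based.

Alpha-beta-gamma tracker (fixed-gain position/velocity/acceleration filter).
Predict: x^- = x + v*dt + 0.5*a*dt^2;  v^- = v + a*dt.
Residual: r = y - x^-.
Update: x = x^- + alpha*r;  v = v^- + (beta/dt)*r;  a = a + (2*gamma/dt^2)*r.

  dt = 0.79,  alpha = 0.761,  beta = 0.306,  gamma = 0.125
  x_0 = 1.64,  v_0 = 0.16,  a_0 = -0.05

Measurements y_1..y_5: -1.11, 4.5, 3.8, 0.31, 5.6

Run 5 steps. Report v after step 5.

step 1: x_pred=1.7508  r=-2.8608  x^+=-0.4263  v^+=-0.9876  a^+=-1.1960
step 2: x_pred=-1.5797  r=6.0797  x^+=3.0470  v^+=0.4225  a^+=1.2394
step 3: x_pred=3.7675  r=0.0325  x^+=3.7922  v^+=1.4142  a^+=1.2524
step 4: x_pred=5.3003  r=-4.9903  x^+=1.5027  v^+=0.4707  a^+=-0.7466
step 5: x_pred=1.6416  r=3.9584  x^+=4.6539  v^+=1.4142  a^+=0.8391

v_post = 1.4142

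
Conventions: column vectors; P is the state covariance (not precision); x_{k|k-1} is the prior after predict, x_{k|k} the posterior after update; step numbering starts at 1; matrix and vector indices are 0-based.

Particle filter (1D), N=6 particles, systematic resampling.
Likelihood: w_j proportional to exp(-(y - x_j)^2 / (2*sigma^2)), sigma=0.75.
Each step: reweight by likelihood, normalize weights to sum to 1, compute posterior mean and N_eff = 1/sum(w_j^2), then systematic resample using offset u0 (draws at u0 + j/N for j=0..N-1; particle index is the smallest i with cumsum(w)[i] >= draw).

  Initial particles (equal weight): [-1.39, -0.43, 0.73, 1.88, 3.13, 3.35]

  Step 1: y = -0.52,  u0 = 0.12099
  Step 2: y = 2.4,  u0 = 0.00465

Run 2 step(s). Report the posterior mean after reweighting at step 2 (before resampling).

post_mean = 0.6972

step 1: w=[0.2902, 0.5646, 0.1418, 0.0034, 0.0000, 0.0000]  mean=-0.5362  Neff=2.3635  idx=[0, 0, 1, 1, 1, 2]
step 2: w=[0.0000, 0.0000, 0.0094, 0.0094, 0.0094, 0.9718]  mean=0.6972  Neff=1.0586  idx=[2, 5, 5, 5, 5, 5]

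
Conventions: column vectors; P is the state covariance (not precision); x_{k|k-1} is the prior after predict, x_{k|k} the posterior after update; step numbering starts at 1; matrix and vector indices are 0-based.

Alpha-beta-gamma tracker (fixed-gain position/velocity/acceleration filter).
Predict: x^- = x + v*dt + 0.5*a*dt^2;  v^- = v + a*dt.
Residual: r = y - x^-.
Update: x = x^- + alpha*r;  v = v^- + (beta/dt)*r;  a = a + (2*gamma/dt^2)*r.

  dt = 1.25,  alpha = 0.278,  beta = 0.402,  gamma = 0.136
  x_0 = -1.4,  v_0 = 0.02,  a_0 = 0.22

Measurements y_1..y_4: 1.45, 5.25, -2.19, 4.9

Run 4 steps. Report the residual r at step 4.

step 1: x_pred=-1.2031  r=2.6531  x^+=-0.4656  v^+=1.1482  a^+=0.6819
step 2: x_pred=1.5025  r=3.7475  x^+=2.5443  v^+=3.2058  a^+=1.3342
step 3: x_pred=7.5939  r=-9.7839  x^+=4.8739  v^+=1.7271  a^+=-0.3689
step 4: x_pred=6.7446  r=-1.8446  x^+=6.2318  v^+=0.6727  a^+=-0.6900

resid = -1.8446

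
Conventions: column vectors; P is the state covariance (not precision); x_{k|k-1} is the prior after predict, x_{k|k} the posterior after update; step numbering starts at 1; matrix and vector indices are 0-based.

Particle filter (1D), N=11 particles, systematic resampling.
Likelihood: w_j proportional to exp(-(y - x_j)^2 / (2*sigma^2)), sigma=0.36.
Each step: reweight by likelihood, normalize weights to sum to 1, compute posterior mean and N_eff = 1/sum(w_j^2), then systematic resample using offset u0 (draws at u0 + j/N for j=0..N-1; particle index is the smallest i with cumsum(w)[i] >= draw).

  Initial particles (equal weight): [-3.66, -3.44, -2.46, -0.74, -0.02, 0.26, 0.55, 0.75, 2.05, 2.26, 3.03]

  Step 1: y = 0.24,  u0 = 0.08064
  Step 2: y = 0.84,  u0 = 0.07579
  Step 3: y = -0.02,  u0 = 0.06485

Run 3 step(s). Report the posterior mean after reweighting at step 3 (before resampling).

step 1: w=[0.0000, 0.0000, 0.0000, 0.0086, 0.2703, 0.3503, 0.2422, 0.1286, 0.0000, 0.0000, 0.0000]  mean=0.3089  Neff=3.6897  idx=[4, 4, 4, 5, 5, 5, 5, 6, 6, 7, 7]
step 2: w=[0.0124, 0.0124, 0.0124, 0.0587, 0.0587, 0.0587, 0.0587, 0.1555, 0.1555, 0.2084, 0.2084]  mean=0.5440  Neff=6.6885  idx=[3, 5, 6, 7, 8, 8, 9, 9, 10, 10, 10]
step 3: w=[0.2064, 0.2064, 0.2064, 0.0797, 0.0797, 0.0797, 0.0284, 0.0284, 0.0284, 0.0284, 0.0284]  mean=0.3988  Neff=6.6297  idx=[0, 0, 1, 1, 2, 2, 2, 4, 5, 6, 10]

post_mean = 0.3988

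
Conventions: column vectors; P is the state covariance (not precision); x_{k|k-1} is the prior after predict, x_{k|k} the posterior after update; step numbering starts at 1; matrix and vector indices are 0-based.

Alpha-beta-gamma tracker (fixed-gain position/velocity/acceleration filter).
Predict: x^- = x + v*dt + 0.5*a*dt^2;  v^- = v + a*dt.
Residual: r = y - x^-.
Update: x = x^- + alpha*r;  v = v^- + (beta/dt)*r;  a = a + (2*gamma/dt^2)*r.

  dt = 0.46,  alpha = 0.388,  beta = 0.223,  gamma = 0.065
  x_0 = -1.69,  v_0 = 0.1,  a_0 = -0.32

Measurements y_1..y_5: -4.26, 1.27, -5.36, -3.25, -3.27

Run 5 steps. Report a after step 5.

step 1: x_pred=-1.6779  r=-2.5821  x^+=-2.6797  v^+=-1.2990  a^+=-1.9064
step 2: x_pred=-3.4790  r=4.7490  x^+=-1.6364  v^+=0.1263  a^+=1.0112
step 3: x_pred=-1.4713  r=-3.8887  x^+=-2.9801  v^+=-1.2937  a^+=-1.3779
step 4: x_pred=-3.7210  r=0.4710  x^+=-3.5383  v^+=-1.6992  a^+=-1.0885
step 5: x_pred=-4.4351  r=1.1651  x^+=-3.9830  v^+=-1.6351  a^+=-0.3727

a_post = -0.3727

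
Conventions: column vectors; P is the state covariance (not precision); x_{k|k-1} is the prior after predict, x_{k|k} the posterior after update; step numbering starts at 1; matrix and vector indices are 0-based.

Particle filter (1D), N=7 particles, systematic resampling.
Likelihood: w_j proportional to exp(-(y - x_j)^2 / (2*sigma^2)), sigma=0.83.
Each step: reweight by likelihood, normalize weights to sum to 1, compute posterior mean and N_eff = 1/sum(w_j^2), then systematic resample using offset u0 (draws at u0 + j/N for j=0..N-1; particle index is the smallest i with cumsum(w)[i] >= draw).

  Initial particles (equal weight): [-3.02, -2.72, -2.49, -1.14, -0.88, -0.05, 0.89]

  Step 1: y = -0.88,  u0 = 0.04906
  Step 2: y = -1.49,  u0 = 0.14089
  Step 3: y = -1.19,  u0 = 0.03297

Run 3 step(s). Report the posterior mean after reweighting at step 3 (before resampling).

step 1: w=[0.0123, 0.0292, 0.0519, 0.3243, 0.3406, 0.2066, 0.0351]  mean=-0.8943  Neff=3.7197  idx=[2, 3, 3, 4, 4, 5, 5]
step 2: w=[0.1130, 0.2135, 0.2135, 0.1782, 0.1782, 0.0518, 0.0518]  mean=-1.0869  Neff=5.7866  idx=[1, 1, 2, 3, 3, 4, 6]
step 3: w=[0.1615, 0.1615, 0.1615, 0.1509, 0.1509, 0.1509, 0.0630]  mean=-0.9537  Neff=6.6459  idx=[0, 1, 1, 2, 3, 4, 5]

post_mean = -0.9537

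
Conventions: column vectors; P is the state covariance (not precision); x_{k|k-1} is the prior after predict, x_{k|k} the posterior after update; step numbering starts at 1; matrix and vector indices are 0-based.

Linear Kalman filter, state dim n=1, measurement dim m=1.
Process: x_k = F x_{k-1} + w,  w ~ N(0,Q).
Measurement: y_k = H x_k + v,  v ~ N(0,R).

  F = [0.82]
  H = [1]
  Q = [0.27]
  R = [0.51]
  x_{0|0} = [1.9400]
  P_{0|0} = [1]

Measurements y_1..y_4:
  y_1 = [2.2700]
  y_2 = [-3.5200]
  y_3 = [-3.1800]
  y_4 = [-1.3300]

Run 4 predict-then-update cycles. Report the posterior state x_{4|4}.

x_post = [-1.4356]

step 1: x^-=[1.5908]  P^-=[0.9424]  S=[1.4524]  K=[0.6489]  nu=[0.6792]  x^+=[2.0315]  P^+=[0.3309]
step 2: x^-=[1.6658]  P^-=[0.4925]  S=[1.0025]  K=[0.4913]  nu=[-5.1858]  x^+=[-0.8818]  P^+=[0.2506]
step 3: x^-=[-0.7231]  P^-=[0.4385]  S=[0.9485]  K=[0.4623]  nu=[-2.4569]  x^+=[-1.8589]  P^+=[0.2358]
step 4: x^-=[-1.5243]  P^-=[0.4285]  S=[0.9385]  K=[0.4566]  nu=[0.1943]  x^+=[-1.4356]  P^+=[0.2329]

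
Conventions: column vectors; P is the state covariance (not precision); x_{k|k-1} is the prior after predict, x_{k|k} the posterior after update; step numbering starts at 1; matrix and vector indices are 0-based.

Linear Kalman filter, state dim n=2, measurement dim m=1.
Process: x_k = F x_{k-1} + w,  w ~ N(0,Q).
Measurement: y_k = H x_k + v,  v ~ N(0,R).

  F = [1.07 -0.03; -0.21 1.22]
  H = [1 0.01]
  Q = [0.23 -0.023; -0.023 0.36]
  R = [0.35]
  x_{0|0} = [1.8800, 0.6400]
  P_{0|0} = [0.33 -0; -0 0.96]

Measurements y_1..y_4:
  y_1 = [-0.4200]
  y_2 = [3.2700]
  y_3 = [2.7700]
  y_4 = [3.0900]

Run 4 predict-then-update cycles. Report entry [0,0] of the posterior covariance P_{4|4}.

P_post[0,0] = 0.2045

step 1: x^-=[1.9924, 0.3860]  P^-=[0.6087 -0.1323; -0.1323 1.8034]  S=[0.9562]  K=[0.6352; -0.1195]  nu=[-2.4163]  x^+=[0.4577, 0.6747]  P^+=[0.2229 -0.0597; -0.0597 1.7898]
step 2: x^-=[0.4695, 0.7270]  P^-=[0.4906 -0.2169; -0.2169 3.0643]  S=[0.8366]  K=[0.5839; -0.2227]  nu=[2.7933]  x^+=[2.1004, 0.1051]  P^+=[0.2054 -0.1082; -0.1082 3.0228]
step 3: x^-=[2.2443, -0.3129]  P^-=[0.4749 -0.3217; -0.3217 4.9237]  S=[0.8189]  K=[0.5759; -0.3327]  nu=[0.5289]  x^+=[2.5489, -0.4888]  P^+=[0.2032 -0.1648; -0.1648 4.8330]
step 4: x^-=[2.7419, -1.1316]  P^-=[0.4776 -0.4617; -0.4617 7.6469]  S=[0.8191]  K=[0.5774; -0.4703]  nu=[0.3594]  x^+=[2.9495, -1.3006]  P^+=[0.2045 -0.2392; -0.2392 7.4657]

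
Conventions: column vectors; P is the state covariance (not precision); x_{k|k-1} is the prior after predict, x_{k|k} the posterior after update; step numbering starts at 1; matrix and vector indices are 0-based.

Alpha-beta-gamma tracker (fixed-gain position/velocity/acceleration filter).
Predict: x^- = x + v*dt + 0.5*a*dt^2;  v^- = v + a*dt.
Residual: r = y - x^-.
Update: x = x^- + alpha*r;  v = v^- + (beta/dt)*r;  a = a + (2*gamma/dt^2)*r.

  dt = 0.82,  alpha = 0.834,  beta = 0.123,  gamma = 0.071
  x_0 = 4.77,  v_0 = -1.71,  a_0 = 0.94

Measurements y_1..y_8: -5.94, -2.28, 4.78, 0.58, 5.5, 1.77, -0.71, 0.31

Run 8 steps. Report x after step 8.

x_post = 0.7173

step 1: x_pred=3.6838  r=-9.6238  x^+=-4.3424  v^+=-2.3828  a^+=-1.0924
step 2: x_pred=-6.6636  r=4.3836  x^+=-3.0077  v^+=-2.6210  a^+=-0.1667
step 3: x_pred=-5.2129  r=9.9929  x^+=3.1212  v^+=-1.2587  a^+=1.9437
step 4: x_pred=2.7425  r=-2.1625  x^+=0.9390  v^+=0.0107  a^+=1.4870
step 5: x_pred=1.4477  r=4.0523  x^+=4.8273  v^+=1.8379  a^+=2.3428
step 6: x_pred=7.1221  r=-5.3521  x^+=2.6584  v^+=2.9562  a^+=1.2125
step 7: x_pred=5.4902  r=-6.2002  x^+=0.3192  v^+=3.0204  a^+=-0.0969
step 8: x_pred=2.7634  r=-2.4534  x^+=0.7173  v^+=2.5730  a^+=-0.6150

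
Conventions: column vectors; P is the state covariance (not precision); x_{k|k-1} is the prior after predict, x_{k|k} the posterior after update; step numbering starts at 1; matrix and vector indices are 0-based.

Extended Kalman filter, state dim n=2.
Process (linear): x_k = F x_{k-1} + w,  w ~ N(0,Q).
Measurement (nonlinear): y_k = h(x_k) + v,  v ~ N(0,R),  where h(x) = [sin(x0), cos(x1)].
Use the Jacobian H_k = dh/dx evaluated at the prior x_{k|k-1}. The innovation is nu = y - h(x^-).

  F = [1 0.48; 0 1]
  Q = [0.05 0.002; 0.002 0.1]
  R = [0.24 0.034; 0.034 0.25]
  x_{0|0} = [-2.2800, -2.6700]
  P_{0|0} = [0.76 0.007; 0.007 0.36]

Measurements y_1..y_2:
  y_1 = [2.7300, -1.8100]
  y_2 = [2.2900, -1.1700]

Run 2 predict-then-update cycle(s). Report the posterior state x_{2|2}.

step 1: x^-=[-3.5616, -2.6700]  P^-=[0.8997 0.1818; 0.1818 0.4600]  H_jac=[-0.9131 0.0000; 0.0000 0.4543]  S=[0.9901 -0.0414; -0.0414 0.3449]  K=[-0.8238 0.1405; -0.1430 0.5887]  nu=[2.3222, -0.9192]  x^+=[-5.6039, -3.5433]  P^+=[0.2113 0.0157; 0.0157 0.3132]
step 2: x^-=[-7.3047, -3.5433]  P^-=[0.3485 0.1680; 0.1680 0.4132]  H_jac=[0.5221 0.0000; 0.0000 -0.3909]  S=[0.3350 -0.0003; -0.0003 0.3132]  K=[0.5430 -0.2093; 0.2614 -0.5156]  nu=[3.1429, -0.2496]  x^+=[-5.5459, -2.5930]  P^+=[0.2360 0.0866; 0.0866 0.3070]

x_post = [-5.5459, -2.5930]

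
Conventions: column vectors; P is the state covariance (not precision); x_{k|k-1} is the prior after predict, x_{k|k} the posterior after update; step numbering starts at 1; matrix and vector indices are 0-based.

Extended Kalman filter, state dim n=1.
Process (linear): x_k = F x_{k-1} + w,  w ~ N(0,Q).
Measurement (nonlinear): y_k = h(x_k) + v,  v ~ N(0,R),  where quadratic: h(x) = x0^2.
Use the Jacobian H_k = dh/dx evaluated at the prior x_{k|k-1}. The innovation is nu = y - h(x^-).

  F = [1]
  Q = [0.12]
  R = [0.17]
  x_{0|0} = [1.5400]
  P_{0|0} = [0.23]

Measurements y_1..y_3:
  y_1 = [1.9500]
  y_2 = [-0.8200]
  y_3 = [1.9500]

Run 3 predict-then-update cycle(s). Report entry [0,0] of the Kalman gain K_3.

step 1: x^-=[1.5400]  P^-=[0.3500]  H_jac=[3.0800]  S=[3.4902]  K=[0.3089]  nu=[-0.4216]  x^+=[1.4098]  P^+=[0.0170]
step 2: x^-=[1.4098]  P^-=[0.1370]  H_jac=[2.8196]  S=[1.2595]  K=[0.3068]  nu=[-2.8075]  x^+=[0.5485]  P^+=[0.0185]
step 3: x^-=[0.5485]  P^-=[0.1385]  H_jac=[1.0969]  S=[0.3366]  K=[0.4513]  nu=[1.6492]  x^+=[1.2927]  P^+=[0.0699]

K[0,0] = 0.4513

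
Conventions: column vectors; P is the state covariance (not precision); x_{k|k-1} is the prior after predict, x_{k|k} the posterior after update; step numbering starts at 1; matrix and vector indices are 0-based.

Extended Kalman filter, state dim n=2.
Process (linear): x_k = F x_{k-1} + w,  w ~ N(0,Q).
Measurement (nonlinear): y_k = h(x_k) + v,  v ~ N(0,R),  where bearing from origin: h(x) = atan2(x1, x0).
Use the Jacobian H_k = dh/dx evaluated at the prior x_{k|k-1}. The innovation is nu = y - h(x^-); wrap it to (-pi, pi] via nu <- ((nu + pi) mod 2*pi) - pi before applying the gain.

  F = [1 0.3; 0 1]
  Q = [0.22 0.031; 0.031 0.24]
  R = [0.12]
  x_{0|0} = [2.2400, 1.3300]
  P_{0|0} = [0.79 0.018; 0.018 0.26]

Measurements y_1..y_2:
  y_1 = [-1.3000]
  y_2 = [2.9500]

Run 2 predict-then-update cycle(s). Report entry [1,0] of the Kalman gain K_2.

K[1,0] = 1.0210

step 1: x^-=[2.6390, 1.3300]  P^-=[1.0442 0.1270; 0.1270 0.5000]  H_jac=[-0.1523 0.3022]  S=[0.1782]  K=[-0.6771; 0.7394]  nu=[-1.7668]  x^+=[3.8353, 0.0236]  P^+=[0.9625 0.2162; 0.2162 0.4026]
step 2: x^-=[3.8424, 0.0236]  P^-=[1.3485 0.3680; 0.3680 0.6426]  H_jac=[-0.0016 0.2602]  S=[0.1632]  K=[0.5735; 1.0210]  nu=[2.9439]  x^+=[5.5307, 3.0292]  P^+=[1.2948 0.2724; 0.2724 0.4724]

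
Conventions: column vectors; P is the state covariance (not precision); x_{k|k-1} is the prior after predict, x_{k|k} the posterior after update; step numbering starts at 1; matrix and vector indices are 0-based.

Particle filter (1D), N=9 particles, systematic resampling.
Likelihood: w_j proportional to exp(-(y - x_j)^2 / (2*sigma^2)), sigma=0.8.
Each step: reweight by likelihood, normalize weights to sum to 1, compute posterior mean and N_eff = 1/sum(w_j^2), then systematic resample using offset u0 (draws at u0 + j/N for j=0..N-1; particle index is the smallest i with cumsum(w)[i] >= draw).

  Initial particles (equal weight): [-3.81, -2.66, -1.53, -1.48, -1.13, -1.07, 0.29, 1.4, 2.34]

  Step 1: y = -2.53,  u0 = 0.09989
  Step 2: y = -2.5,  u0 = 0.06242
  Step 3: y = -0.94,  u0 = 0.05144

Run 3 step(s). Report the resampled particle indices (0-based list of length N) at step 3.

step 1: w=[0.1089, 0.3866, 0.1793, 0.1655, 0.0847, 0.0741, 0.0008, 0.0000, 0.0000]  mean=-2.1375  Neff=4.2816  idx=[0, 1, 1, 1, 2, 2, 3, 4, 5]
step 2: w=[0.0519, 0.1946, 0.1946, 0.1946, 0.0952, 0.0952, 0.0881, 0.0458, 0.0402]  mean=-2.2668  Neff=6.8567  idx=[1, 1, 2, 2, 3, 3, 4, 6, 7]
step 3: w=[0.0317, 0.0317, 0.0317, 0.0317, 0.0317, 0.0317, 0.2438, 0.2548, 0.3111]  mean=-1.6079  Neff=4.4021  idx=[1, 5, 6, 6, 7, 7, 8, 8, 8]

resampled_idx = [1, 5, 6, 6, 7, 7, 8, 8, 8]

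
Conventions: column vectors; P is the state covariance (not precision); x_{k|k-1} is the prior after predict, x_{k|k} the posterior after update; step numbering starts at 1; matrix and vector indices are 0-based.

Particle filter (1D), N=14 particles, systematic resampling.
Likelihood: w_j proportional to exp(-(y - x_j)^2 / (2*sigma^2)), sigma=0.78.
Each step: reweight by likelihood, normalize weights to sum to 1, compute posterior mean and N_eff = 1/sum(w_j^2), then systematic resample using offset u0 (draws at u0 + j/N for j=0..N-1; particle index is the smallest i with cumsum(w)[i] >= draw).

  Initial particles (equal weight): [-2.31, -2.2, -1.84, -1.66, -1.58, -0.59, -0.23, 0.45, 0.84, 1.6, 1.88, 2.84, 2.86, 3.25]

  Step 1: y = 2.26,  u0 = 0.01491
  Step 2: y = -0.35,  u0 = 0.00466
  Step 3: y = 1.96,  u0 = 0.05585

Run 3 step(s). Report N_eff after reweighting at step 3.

step 1: w=[0.0000, 0.0000, 0.0000, 0.0000, 0.0000, 0.0003, 0.0016, 0.0178, 0.0502, 0.1839, 0.2336, 0.1995, 0.1956, 0.1175]  mean=2.2909  Neff=5.4621  idx=[7, 9, 9, 9, 10, 10, 10, 11, 11, 11, 12, 12, 12, 13]
step 2: w=[0.7630, 0.0567, 0.0567, 0.0567, 0.0217, 0.0217, 0.0217, 0.0003, 0.0003, 0.0003, 0.0003, 0.0003, 0.0003, 0.0000]  mean=0.7429  Neff=1.6856  idx=[0, 0, 0, 0, 0, 0, 0, 0, 0, 0, 0, 1, 2, 4]
step 3: w=[0.0343, 0.0343, 0.0343, 0.0343, 0.0343, 0.0343, 0.0343, 0.0343, 0.0343, 0.0343, 0.0343, 0.2006, 0.2006, 0.2220]  mean=1.2288  Neff=7.0099  idx=[1, 3, 5, 7, 9, 11, 11, 11, 12, 12, 12, 13, 13, 13]

N_eff = 7.0099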